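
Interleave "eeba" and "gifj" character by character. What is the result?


Interleaving "eeba" and "gifj":
  Position 0: 'e' from first, 'g' from second => "eg"
  Position 1: 'e' from first, 'i' from second => "ei"
  Position 2: 'b' from first, 'f' from second => "bf"
  Position 3: 'a' from first, 'j' from second => "aj"
Result: egeibfaj

egeibfaj


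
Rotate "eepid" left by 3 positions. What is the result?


Input: "eepid", rotate left by 3
First 3 characters: "eep"
Remaining characters: "id"
Concatenate remaining + first: "id" + "eep" = "ideep"

ideep


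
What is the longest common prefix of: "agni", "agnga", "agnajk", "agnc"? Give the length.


Words: agni, agnga, agnajk, agnc
  Position 0: all 'a' => match
  Position 1: all 'g' => match
  Position 2: all 'n' => match
  Position 3: ('i', 'g', 'a', 'c') => mismatch, stop
LCP = "agn" (length 3)

3


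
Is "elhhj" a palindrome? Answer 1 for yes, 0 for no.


Input: elhhj
Reversed: jhhle
  Compare pos 0 ('e') with pos 4 ('j'): MISMATCH
  Compare pos 1 ('l') with pos 3 ('h'): MISMATCH
Result: not a palindrome

0


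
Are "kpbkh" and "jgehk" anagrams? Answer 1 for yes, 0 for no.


Strings: "kpbkh", "jgehk"
Sorted first:  bhkkp
Sorted second: eghjk
Differ at position 0: 'b' vs 'e' => not anagrams

0


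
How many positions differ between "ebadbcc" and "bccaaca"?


Comparing "ebadbcc" and "bccaaca" position by position:
  Position 0: 'e' vs 'b' => DIFFER
  Position 1: 'b' vs 'c' => DIFFER
  Position 2: 'a' vs 'c' => DIFFER
  Position 3: 'd' vs 'a' => DIFFER
  Position 4: 'b' vs 'a' => DIFFER
  Position 5: 'c' vs 'c' => same
  Position 6: 'c' vs 'a' => DIFFER
Positions that differ: 6

6


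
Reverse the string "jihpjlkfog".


Input: jihpjlkfog
Reading characters right to left:
  Position 9: 'g'
  Position 8: 'o'
  Position 7: 'f'
  Position 6: 'k'
  Position 5: 'l'
  Position 4: 'j'
  Position 3: 'p'
  Position 2: 'h'
  Position 1: 'i'
  Position 0: 'j'
Reversed: gofkljphij

gofkljphij


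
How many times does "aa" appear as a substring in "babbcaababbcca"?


Searching for "aa" in "babbcaababbcca"
Scanning each position:
  Position 0: "ba" => no
  Position 1: "ab" => no
  Position 2: "bb" => no
  Position 3: "bc" => no
  Position 4: "ca" => no
  Position 5: "aa" => MATCH
  Position 6: "ab" => no
  Position 7: "ba" => no
  Position 8: "ab" => no
  Position 9: "bb" => no
  Position 10: "bc" => no
  Position 11: "cc" => no
  Position 12: "ca" => no
Total occurrences: 1

1


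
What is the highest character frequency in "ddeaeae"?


Input: ddeaeae
Character counts:
  'a': 2
  'd': 2
  'e': 3
Maximum frequency: 3

3


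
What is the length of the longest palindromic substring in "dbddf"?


Input: "dbddf"
Checking substrings for palindromes:
  [0:3] "dbd" (len 3) => palindrome
  [2:4] "dd" (len 2) => palindrome
Longest palindromic substring: "dbd" with length 3

3


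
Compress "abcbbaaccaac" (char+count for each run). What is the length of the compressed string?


Input: abcbbaaccaac
Runs:
  'a' x 1 => "a1"
  'b' x 1 => "b1"
  'c' x 1 => "c1"
  'b' x 2 => "b2"
  'a' x 2 => "a2"
  'c' x 2 => "c2"
  'a' x 2 => "a2"
  'c' x 1 => "c1"
Compressed: "a1b1c1b2a2c2a2c1"
Compressed length: 16

16


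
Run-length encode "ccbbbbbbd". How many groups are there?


Input: ccbbbbbbd
Scanning for consecutive runs:
  Group 1: 'c' x 2 (positions 0-1)
  Group 2: 'b' x 6 (positions 2-7)
  Group 3: 'd' x 1 (positions 8-8)
Total groups: 3

3


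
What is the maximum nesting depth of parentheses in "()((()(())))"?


Input: "()((()(())))"
Tracking depth:
  Position 0 '(': depth becomes 1
  Position 1 ')': depth becomes 0
  Position 2 '(': depth becomes 1
  Position 3 '(': depth becomes 2
  Position 4 '(': depth becomes 3
  Position 5 ')': depth becomes 2
  Position 6 '(': depth becomes 3
  Position 7 '(': depth becomes 4
  Position 8 ')': depth becomes 3
  Position 9 ')': depth becomes 2
  Position 10 ')': depth becomes 1
  Position 11 ')': depth becomes 0
Maximum depth reached: 4

4


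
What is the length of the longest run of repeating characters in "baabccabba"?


Input: "baabccabba"
Scanning for longest run:
  Position 1 ('a'): new char, reset run to 1
  Position 2 ('a'): continues run of 'a', length=2
  Position 3 ('b'): new char, reset run to 1
  Position 4 ('c'): new char, reset run to 1
  Position 5 ('c'): continues run of 'c', length=2
  Position 6 ('a'): new char, reset run to 1
  Position 7 ('b'): new char, reset run to 1
  Position 8 ('b'): continues run of 'b', length=2
  Position 9 ('a'): new char, reset run to 1
Longest run: 'a' with length 2

2


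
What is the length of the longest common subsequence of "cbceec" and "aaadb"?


LCS of "cbceec" and "aaadb"
DP table:
           a    a    a    d    b
      0    0    0    0    0    0
  c   0    0    0    0    0    0
  b   0    0    0    0    0    1
  c   0    0    0    0    0    1
  e   0    0    0    0    0    1
  e   0    0    0    0    0    1
  c   0    0    0    0    0    1
LCS length = dp[6][5] = 1

1


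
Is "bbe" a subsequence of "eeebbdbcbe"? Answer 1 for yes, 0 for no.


Check if "bbe" is a subsequence of "eeebbdbcbe"
Greedy scan:
  Position 0 ('e'): no match needed
  Position 1 ('e'): no match needed
  Position 2 ('e'): no match needed
  Position 3 ('b'): matches sub[0] = 'b'
  Position 4 ('b'): matches sub[1] = 'b'
  Position 5 ('d'): no match needed
  Position 6 ('b'): no match needed
  Position 7 ('c'): no match needed
  Position 8 ('b'): no match needed
  Position 9 ('e'): matches sub[2] = 'e'
All 3 characters matched => is a subsequence

1


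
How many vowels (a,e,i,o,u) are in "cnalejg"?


Input: cnalejg
Checking each character:
  'c' at position 0: consonant
  'n' at position 1: consonant
  'a' at position 2: vowel (running total: 1)
  'l' at position 3: consonant
  'e' at position 4: vowel (running total: 2)
  'j' at position 5: consonant
  'g' at position 6: consonant
Total vowels: 2

2


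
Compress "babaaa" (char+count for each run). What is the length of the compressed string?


Input: babaaa
Runs:
  'b' x 1 => "b1"
  'a' x 1 => "a1"
  'b' x 1 => "b1"
  'a' x 3 => "a3"
Compressed: "b1a1b1a3"
Compressed length: 8

8


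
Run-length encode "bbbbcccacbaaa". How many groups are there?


Input: bbbbcccacbaaa
Scanning for consecutive runs:
  Group 1: 'b' x 4 (positions 0-3)
  Group 2: 'c' x 3 (positions 4-6)
  Group 3: 'a' x 1 (positions 7-7)
  Group 4: 'c' x 1 (positions 8-8)
  Group 5: 'b' x 1 (positions 9-9)
  Group 6: 'a' x 3 (positions 10-12)
Total groups: 6

6


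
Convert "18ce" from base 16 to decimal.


Input: "18ce" in base 16
Positional expansion:
  Digit '1' (value 1) x 16^3 = 4096
  Digit '8' (value 8) x 16^2 = 2048
  Digit 'c' (value 12) x 16^1 = 192
  Digit 'e' (value 14) x 16^0 = 14
Sum = 6350

6350


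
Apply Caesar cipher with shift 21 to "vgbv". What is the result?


Caesar cipher: shift "vgbv" by 21
  'v' (pos 21) + 21 = pos 16 = 'q'
  'g' (pos 6) + 21 = pos 1 = 'b'
  'b' (pos 1) + 21 = pos 22 = 'w'
  'v' (pos 21) + 21 = pos 16 = 'q'
Result: qbwq

qbwq


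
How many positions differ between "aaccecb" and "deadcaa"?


Comparing "aaccecb" and "deadcaa" position by position:
  Position 0: 'a' vs 'd' => DIFFER
  Position 1: 'a' vs 'e' => DIFFER
  Position 2: 'c' vs 'a' => DIFFER
  Position 3: 'c' vs 'd' => DIFFER
  Position 4: 'e' vs 'c' => DIFFER
  Position 5: 'c' vs 'a' => DIFFER
  Position 6: 'b' vs 'a' => DIFFER
Positions that differ: 7

7


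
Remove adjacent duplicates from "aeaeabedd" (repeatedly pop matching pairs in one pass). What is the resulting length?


Input: aeaeabedd
Stack-based adjacent duplicate removal:
  Read 'a': push. Stack: a
  Read 'e': push. Stack: ae
  Read 'a': push. Stack: aea
  Read 'e': push. Stack: aeae
  Read 'a': push. Stack: aeaea
  Read 'b': push. Stack: aeaeab
  Read 'e': push. Stack: aeaeabe
  Read 'd': push. Stack: aeaeabed
  Read 'd': matches stack top 'd' => pop. Stack: aeaeabe
Final stack: "aeaeabe" (length 7)

7


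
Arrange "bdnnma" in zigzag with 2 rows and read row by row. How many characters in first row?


Zigzag "bdnnma" into 2 rows:
Placing characters:
  'b' => row 0
  'd' => row 1
  'n' => row 0
  'n' => row 1
  'm' => row 0
  'a' => row 1
Rows:
  Row 0: "bnm"
  Row 1: "dna"
First row length: 3

3


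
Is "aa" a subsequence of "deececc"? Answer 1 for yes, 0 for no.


Check if "aa" is a subsequence of "deececc"
Greedy scan:
  Position 0 ('d'): no match needed
  Position 1 ('e'): no match needed
  Position 2 ('e'): no match needed
  Position 3 ('c'): no match needed
  Position 4 ('e'): no match needed
  Position 5 ('c'): no match needed
  Position 6 ('c'): no match needed
Only matched 0/2 characters => not a subsequence

0


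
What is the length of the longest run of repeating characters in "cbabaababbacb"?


Input: "cbabaababbacb"
Scanning for longest run:
  Position 1 ('b'): new char, reset run to 1
  Position 2 ('a'): new char, reset run to 1
  Position 3 ('b'): new char, reset run to 1
  Position 4 ('a'): new char, reset run to 1
  Position 5 ('a'): continues run of 'a', length=2
  Position 6 ('b'): new char, reset run to 1
  Position 7 ('a'): new char, reset run to 1
  Position 8 ('b'): new char, reset run to 1
  Position 9 ('b'): continues run of 'b', length=2
  Position 10 ('a'): new char, reset run to 1
  Position 11 ('c'): new char, reset run to 1
  Position 12 ('b'): new char, reset run to 1
Longest run: 'a' with length 2

2


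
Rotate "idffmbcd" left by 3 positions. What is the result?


Input: "idffmbcd", rotate left by 3
First 3 characters: "idf"
Remaining characters: "fmbcd"
Concatenate remaining + first: "fmbcd" + "idf" = "fmbcdidf"

fmbcdidf


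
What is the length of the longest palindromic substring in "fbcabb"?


Input: "fbcabb"
Checking substrings for palindromes:
  [4:6] "bb" (len 2) => palindrome
Longest palindromic substring: "bb" with length 2

2


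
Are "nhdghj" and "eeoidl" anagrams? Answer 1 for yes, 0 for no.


Strings: "nhdghj", "eeoidl"
Sorted first:  dghhjn
Sorted second: deeilo
Differ at position 1: 'g' vs 'e' => not anagrams

0


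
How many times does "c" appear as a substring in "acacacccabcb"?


Searching for "c" in "acacacccabcb"
Scanning each position:
  Position 0: "a" => no
  Position 1: "c" => MATCH
  Position 2: "a" => no
  Position 3: "c" => MATCH
  Position 4: "a" => no
  Position 5: "c" => MATCH
  Position 6: "c" => MATCH
  Position 7: "c" => MATCH
  Position 8: "a" => no
  Position 9: "b" => no
  Position 10: "c" => MATCH
  Position 11: "b" => no
Total occurrences: 6

6


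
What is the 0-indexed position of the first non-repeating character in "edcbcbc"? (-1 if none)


Input: edcbcbc
Character frequencies:
  'b': 2
  'c': 3
  'd': 1
  'e': 1
Scanning left to right for freq == 1:
  Position 0 ('e'): unique! => answer = 0

0


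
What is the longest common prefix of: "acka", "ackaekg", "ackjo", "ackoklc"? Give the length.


Words: acka, ackaekg, ackjo, ackoklc
  Position 0: all 'a' => match
  Position 1: all 'c' => match
  Position 2: all 'k' => match
  Position 3: ('a', 'a', 'j', 'o') => mismatch, stop
LCP = "ack" (length 3)

3


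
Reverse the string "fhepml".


Input: fhepml
Reading characters right to left:
  Position 5: 'l'
  Position 4: 'm'
  Position 3: 'p'
  Position 2: 'e'
  Position 1: 'h'
  Position 0: 'f'
Reversed: lmpehf

lmpehf


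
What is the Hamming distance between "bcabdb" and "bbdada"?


Comparing "bcabdb" and "bbdada" position by position:
  Position 0: 'b' vs 'b' => same
  Position 1: 'c' vs 'b' => differ
  Position 2: 'a' vs 'd' => differ
  Position 3: 'b' vs 'a' => differ
  Position 4: 'd' vs 'd' => same
  Position 5: 'b' vs 'a' => differ
Total differences (Hamming distance): 4

4


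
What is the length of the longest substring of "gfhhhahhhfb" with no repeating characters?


Input: "gfhhhahhhfb"
Sliding window (track last position of each char):
  Position 0 ('g'): window [0,0] length 1 -- new best
  Position 1 ('f'): window [0,1] length 2 -- new best
  Position 2 ('h'): window [0,2] length 3 -- new best
  Position 3 ('h'): repeat (last at 2), move window start to 3
  Position 3 ('h'): window [3,3] length 1
  Position 4 ('h'): repeat (last at 3), move window start to 4
  Position 4 ('h'): window [4,4] length 1
  Position 5 ('a'): window [4,5] length 2
  Position 6 ('h'): repeat (last at 4), move window start to 5
  Position 6 ('h'): window [5,6] length 2
  Position 7 ('h'): repeat (last at 6), move window start to 7
  Position 7 ('h'): window [7,7] length 1
  Position 8 ('h'): repeat (last at 7), move window start to 8
  Position 8 ('h'): window [8,8] length 1
  Position 9 ('f'): window [8,9] length 2
  Position 10 ('b'): window [8,10] length 3
Longest substring with no repeats: "gfh" with length 3

3


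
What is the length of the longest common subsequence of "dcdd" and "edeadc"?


LCS of "dcdd" and "edeadc"
DP table:
           e    d    e    a    d    c
      0    0    0    0    0    0    0
  d   0    0    1    1    1    1    1
  c   0    0    1    1    1    1    2
  d   0    0    1    1    1    2    2
  d   0    0    1    1    1    2    2
LCS length = dp[4][6] = 2

2


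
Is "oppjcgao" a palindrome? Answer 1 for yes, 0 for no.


Input: oppjcgao
Reversed: oagcjppo
  Compare pos 0 ('o') with pos 7 ('o'): match
  Compare pos 1 ('p') with pos 6 ('a'): MISMATCH
  Compare pos 2 ('p') with pos 5 ('g'): MISMATCH
  Compare pos 3 ('j') with pos 4 ('c'): MISMATCH
Result: not a palindrome

0


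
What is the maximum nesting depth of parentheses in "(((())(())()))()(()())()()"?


Input: "(((())(())()))()(()())()()"
Tracking depth:
  Position 0 '(': depth becomes 1
  Position 1 '(': depth becomes 2
  Position 2 '(': depth becomes 3
  Position 3 '(': depth becomes 4
  Position 4 ')': depth becomes 3
  Position 5 ')': depth becomes 2
  Position 6 '(': depth becomes 3
  Position 7 '(': depth becomes 4
  Position 8 ')': depth becomes 3
  Position 9 ')': depth becomes 2
  Position 10 '(': depth becomes 3
  Position 11 ')': depth becomes 2
  Position 12 ')': depth becomes 1
  Position 13 ')': depth becomes 0
  Position 14 '(': depth becomes 1
  Position 15 ')': depth becomes 0
  Position 16 '(': depth becomes 1
  Position 17 '(': depth becomes 2
  Position 18 ')': depth becomes 1
  Position 19 '(': depth becomes 2
  Position 20 ')': depth becomes 1
  Position 21 ')': depth becomes 0
  Position 22 '(': depth becomes 1
  Position 23 ')': depth becomes 0
  Position 24 '(': depth becomes 1
  Position 25 ')': depth becomes 0
Maximum depth reached: 4

4


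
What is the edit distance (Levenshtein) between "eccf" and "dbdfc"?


Computing edit distance: "eccf" -> "dbdfc"
DP table:
           d    b    d    f    c
      0    1    2    3    4    5
  e   1    1    2    3    4    5
  c   2    2    2    3    4    4
  c   3    3    3    3    4    4
  f   4    4    4    4    3    4
Edit distance = dp[4][5] = 4

4


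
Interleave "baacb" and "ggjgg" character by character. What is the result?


Interleaving "baacb" and "ggjgg":
  Position 0: 'b' from first, 'g' from second => "bg"
  Position 1: 'a' from first, 'g' from second => "ag"
  Position 2: 'a' from first, 'j' from second => "aj"
  Position 3: 'c' from first, 'g' from second => "cg"
  Position 4: 'b' from first, 'g' from second => "bg"
Result: bgagajcgbg

bgagajcgbg


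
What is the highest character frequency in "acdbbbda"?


Input: acdbbbda
Character counts:
  'a': 2
  'b': 3
  'c': 1
  'd': 2
Maximum frequency: 3

3


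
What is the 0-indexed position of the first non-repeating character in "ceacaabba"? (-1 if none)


Input: ceacaabba
Character frequencies:
  'a': 4
  'b': 2
  'c': 2
  'e': 1
Scanning left to right for freq == 1:
  Position 0 ('c'): freq=2, skip
  Position 1 ('e'): unique! => answer = 1

1


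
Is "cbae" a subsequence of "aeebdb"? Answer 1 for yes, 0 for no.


Check if "cbae" is a subsequence of "aeebdb"
Greedy scan:
  Position 0 ('a'): no match needed
  Position 1 ('e'): no match needed
  Position 2 ('e'): no match needed
  Position 3 ('b'): no match needed
  Position 4 ('d'): no match needed
  Position 5 ('b'): no match needed
Only matched 0/4 characters => not a subsequence

0


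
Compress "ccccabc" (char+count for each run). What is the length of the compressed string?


Input: ccccabc
Runs:
  'c' x 4 => "c4"
  'a' x 1 => "a1"
  'b' x 1 => "b1"
  'c' x 1 => "c1"
Compressed: "c4a1b1c1"
Compressed length: 8

8


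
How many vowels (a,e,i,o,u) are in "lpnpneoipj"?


Input: lpnpneoipj
Checking each character:
  'l' at position 0: consonant
  'p' at position 1: consonant
  'n' at position 2: consonant
  'p' at position 3: consonant
  'n' at position 4: consonant
  'e' at position 5: vowel (running total: 1)
  'o' at position 6: vowel (running total: 2)
  'i' at position 7: vowel (running total: 3)
  'p' at position 8: consonant
  'j' at position 9: consonant
Total vowels: 3

3


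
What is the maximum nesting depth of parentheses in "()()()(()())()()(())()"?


Input: "()()()(()())()()(())()"
Tracking depth:
  Position 0 '(': depth becomes 1
  Position 1 ')': depth becomes 0
  Position 2 '(': depth becomes 1
  Position 3 ')': depth becomes 0
  Position 4 '(': depth becomes 1
  Position 5 ')': depth becomes 0
  Position 6 '(': depth becomes 1
  Position 7 '(': depth becomes 2
  Position 8 ')': depth becomes 1
  Position 9 '(': depth becomes 2
  Position 10 ')': depth becomes 1
  Position 11 ')': depth becomes 0
  Position 12 '(': depth becomes 1
  Position 13 ')': depth becomes 0
  Position 14 '(': depth becomes 1
  Position 15 ')': depth becomes 0
  Position 16 '(': depth becomes 1
  Position 17 '(': depth becomes 2
  Position 18 ')': depth becomes 1
  Position 19 ')': depth becomes 0
  Position 20 '(': depth becomes 1
  Position 21 ')': depth becomes 0
Maximum depth reached: 2

2


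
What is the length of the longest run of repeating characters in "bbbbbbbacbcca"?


Input: "bbbbbbbacbcca"
Scanning for longest run:
  Position 1 ('b'): continues run of 'b', length=2
  Position 2 ('b'): continues run of 'b', length=3
  Position 3 ('b'): continues run of 'b', length=4
  Position 4 ('b'): continues run of 'b', length=5
  Position 5 ('b'): continues run of 'b', length=6
  Position 6 ('b'): continues run of 'b', length=7
  Position 7 ('a'): new char, reset run to 1
  Position 8 ('c'): new char, reset run to 1
  Position 9 ('b'): new char, reset run to 1
  Position 10 ('c'): new char, reset run to 1
  Position 11 ('c'): continues run of 'c', length=2
  Position 12 ('a'): new char, reset run to 1
Longest run: 'b' with length 7

7


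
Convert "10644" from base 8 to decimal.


Input: "10644" in base 8
Positional expansion:
  Digit '1' (value 1) x 8^4 = 4096
  Digit '0' (value 0) x 8^3 = 0
  Digit '6' (value 6) x 8^2 = 384
  Digit '4' (value 4) x 8^1 = 32
  Digit '4' (value 4) x 8^0 = 4
Sum = 4516

4516


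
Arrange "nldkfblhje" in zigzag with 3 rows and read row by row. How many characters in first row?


Zigzag "nldkfblhje" into 3 rows:
Placing characters:
  'n' => row 0
  'l' => row 1
  'd' => row 2
  'k' => row 1
  'f' => row 0
  'b' => row 1
  'l' => row 2
  'h' => row 1
  'j' => row 0
  'e' => row 1
Rows:
  Row 0: "nfj"
  Row 1: "lkbhe"
  Row 2: "dl"
First row length: 3

3


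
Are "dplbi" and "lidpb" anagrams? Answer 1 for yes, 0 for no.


Strings: "dplbi", "lidpb"
Sorted first:  bdilp
Sorted second: bdilp
Sorted forms match => anagrams

1


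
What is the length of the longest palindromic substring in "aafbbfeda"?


Input: "aafbbfeda"
Checking substrings for palindromes:
  [2:6] "fbbf" (len 4) => palindrome
  [0:2] "aa" (len 2) => palindrome
  [3:5] "bb" (len 2) => palindrome
Longest palindromic substring: "fbbf" with length 4

4


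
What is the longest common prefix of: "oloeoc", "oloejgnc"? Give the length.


Words: oloeoc, oloejgnc
  Position 0: all 'o' => match
  Position 1: all 'l' => match
  Position 2: all 'o' => match
  Position 3: all 'e' => match
  Position 4: ('o', 'j') => mismatch, stop
LCP = "oloe" (length 4)

4


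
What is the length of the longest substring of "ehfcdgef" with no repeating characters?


Input: "ehfcdgef"
Sliding window (track last position of each char):
  Position 0 ('e'): window [0,0] length 1 -- new best
  Position 1 ('h'): window [0,1] length 2 -- new best
  Position 2 ('f'): window [0,2] length 3 -- new best
  Position 3 ('c'): window [0,3] length 4 -- new best
  Position 4 ('d'): window [0,4] length 5 -- new best
  Position 5 ('g'): window [0,5] length 6 -- new best
  Position 6 ('e'): repeat (last at 0), move window start to 1
  Position 6 ('e'): window [1,6] length 6
  Position 7 ('f'): repeat (last at 2), move window start to 3
  Position 7 ('f'): window [3,7] length 5
Longest substring with no repeats: "ehfcdg" with length 6

6


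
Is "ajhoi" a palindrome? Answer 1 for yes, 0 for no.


Input: ajhoi
Reversed: iohja
  Compare pos 0 ('a') with pos 4 ('i'): MISMATCH
  Compare pos 1 ('j') with pos 3 ('o'): MISMATCH
Result: not a palindrome

0


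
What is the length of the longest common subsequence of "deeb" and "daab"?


LCS of "deeb" and "daab"
DP table:
           d    a    a    b
      0    0    0    0    0
  d   0    1    1    1    1
  e   0    1    1    1    1
  e   0    1    1    1    1
  b   0    1    1    1    2
LCS length = dp[4][4] = 2

2


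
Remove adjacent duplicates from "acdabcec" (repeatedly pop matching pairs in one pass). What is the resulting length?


Input: acdabcec
Stack-based adjacent duplicate removal:
  Read 'a': push. Stack: a
  Read 'c': push. Stack: ac
  Read 'd': push. Stack: acd
  Read 'a': push. Stack: acda
  Read 'b': push. Stack: acdab
  Read 'c': push. Stack: acdabc
  Read 'e': push. Stack: acdabce
  Read 'c': push. Stack: acdabcec
Final stack: "acdabcec" (length 8)

8


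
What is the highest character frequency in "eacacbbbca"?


Input: eacacbbbca
Character counts:
  'a': 3
  'b': 3
  'c': 3
  'e': 1
Maximum frequency: 3

3


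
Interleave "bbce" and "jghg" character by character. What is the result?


Interleaving "bbce" and "jghg":
  Position 0: 'b' from first, 'j' from second => "bj"
  Position 1: 'b' from first, 'g' from second => "bg"
  Position 2: 'c' from first, 'h' from second => "ch"
  Position 3: 'e' from first, 'g' from second => "eg"
Result: bjbgcheg

bjbgcheg


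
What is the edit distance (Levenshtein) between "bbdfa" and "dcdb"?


Computing edit distance: "bbdfa" -> "dcdb"
DP table:
           d    c    d    b
      0    1    2    3    4
  b   1    1    2    3    3
  b   2    2    2    3    3
  d   3    2    3    2    3
  f   4    3    3    3    3
  a   5    4    4    4    4
Edit distance = dp[5][4] = 4

4


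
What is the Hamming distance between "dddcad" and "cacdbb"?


Comparing "dddcad" and "cacdbb" position by position:
  Position 0: 'd' vs 'c' => differ
  Position 1: 'd' vs 'a' => differ
  Position 2: 'd' vs 'c' => differ
  Position 3: 'c' vs 'd' => differ
  Position 4: 'a' vs 'b' => differ
  Position 5: 'd' vs 'b' => differ
Total differences (Hamming distance): 6

6


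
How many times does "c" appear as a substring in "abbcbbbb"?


Searching for "c" in "abbcbbbb"
Scanning each position:
  Position 0: "a" => no
  Position 1: "b" => no
  Position 2: "b" => no
  Position 3: "c" => MATCH
  Position 4: "b" => no
  Position 5: "b" => no
  Position 6: "b" => no
  Position 7: "b" => no
Total occurrences: 1

1


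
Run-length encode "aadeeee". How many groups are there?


Input: aadeeee
Scanning for consecutive runs:
  Group 1: 'a' x 2 (positions 0-1)
  Group 2: 'd' x 1 (positions 2-2)
  Group 3: 'e' x 4 (positions 3-6)
Total groups: 3

3


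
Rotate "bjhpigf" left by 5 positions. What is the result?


Input: "bjhpigf", rotate left by 5
First 5 characters: "bjhpi"
Remaining characters: "gf"
Concatenate remaining + first: "gf" + "bjhpi" = "gfbjhpi"

gfbjhpi


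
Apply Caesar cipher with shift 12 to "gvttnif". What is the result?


Caesar cipher: shift "gvttnif" by 12
  'g' (pos 6) + 12 = pos 18 = 's'
  'v' (pos 21) + 12 = pos 7 = 'h'
  't' (pos 19) + 12 = pos 5 = 'f'
  't' (pos 19) + 12 = pos 5 = 'f'
  'n' (pos 13) + 12 = pos 25 = 'z'
  'i' (pos 8) + 12 = pos 20 = 'u'
  'f' (pos 5) + 12 = pos 17 = 'r'
Result: shffzur

shffzur


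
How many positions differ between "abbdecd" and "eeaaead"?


Comparing "abbdecd" and "eeaaead" position by position:
  Position 0: 'a' vs 'e' => DIFFER
  Position 1: 'b' vs 'e' => DIFFER
  Position 2: 'b' vs 'a' => DIFFER
  Position 3: 'd' vs 'a' => DIFFER
  Position 4: 'e' vs 'e' => same
  Position 5: 'c' vs 'a' => DIFFER
  Position 6: 'd' vs 'd' => same
Positions that differ: 5

5


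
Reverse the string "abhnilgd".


Input: abhnilgd
Reading characters right to left:
  Position 7: 'd'
  Position 6: 'g'
  Position 5: 'l'
  Position 4: 'i'
  Position 3: 'n'
  Position 2: 'h'
  Position 1: 'b'
  Position 0: 'a'
Reversed: dglinhba

dglinhba


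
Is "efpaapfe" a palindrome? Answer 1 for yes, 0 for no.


Input: efpaapfe
Reversed: efpaapfe
  Compare pos 0 ('e') with pos 7 ('e'): match
  Compare pos 1 ('f') with pos 6 ('f'): match
  Compare pos 2 ('p') with pos 5 ('p'): match
  Compare pos 3 ('a') with pos 4 ('a'): match
Result: palindrome

1


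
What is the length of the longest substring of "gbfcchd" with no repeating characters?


Input: "gbfcchd"
Sliding window (track last position of each char):
  Position 0 ('g'): window [0,0] length 1 -- new best
  Position 1 ('b'): window [0,1] length 2 -- new best
  Position 2 ('f'): window [0,2] length 3 -- new best
  Position 3 ('c'): window [0,3] length 4 -- new best
  Position 4 ('c'): repeat (last at 3), move window start to 4
  Position 4 ('c'): window [4,4] length 1
  Position 5 ('h'): window [4,5] length 2
  Position 6 ('d'): window [4,6] length 3
Longest substring with no repeats: "gbfc" with length 4

4


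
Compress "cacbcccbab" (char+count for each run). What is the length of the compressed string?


Input: cacbcccbab
Runs:
  'c' x 1 => "c1"
  'a' x 1 => "a1"
  'c' x 1 => "c1"
  'b' x 1 => "b1"
  'c' x 3 => "c3"
  'b' x 1 => "b1"
  'a' x 1 => "a1"
  'b' x 1 => "b1"
Compressed: "c1a1c1b1c3b1a1b1"
Compressed length: 16

16


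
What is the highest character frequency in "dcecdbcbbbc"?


Input: dcecdbcbbbc
Character counts:
  'b': 4
  'c': 4
  'd': 2
  'e': 1
Maximum frequency: 4

4


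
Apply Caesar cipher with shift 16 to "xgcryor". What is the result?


Caesar cipher: shift "xgcryor" by 16
  'x' (pos 23) + 16 = pos 13 = 'n'
  'g' (pos 6) + 16 = pos 22 = 'w'
  'c' (pos 2) + 16 = pos 18 = 's'
  'r' (pos 17) + 16 = pos 7 = 'h'
  'y' (pos 24) + 16 = pos 14 = 'o'
  'o' (pos 14) + 16 = pos 4 = 'e'
  'r' (pos 17) + 16 = pos 7 = 'h'
Result: nwshoeh

nwshoeh


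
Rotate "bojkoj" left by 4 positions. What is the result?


Input: "bojkoj", rotate left by 4
First 4 characters: "bojk"
Remaining characters: "oj"
Concatenate remaining + first: "oj" + "bojk" = "ojbojk"

ojbojk


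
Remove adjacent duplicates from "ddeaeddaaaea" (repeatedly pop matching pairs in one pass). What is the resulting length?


Input: ddeaeddaaaea
Stack-based adjacent duplicate removal:
  Read 'd': push. Stack: d
  Read 'd': matches stack top 'd' => pop. Stack: (empty)
  Read 'e': push. Stack: e
  Read 'a': push. Stack: ea
  Read 'e': push. Stack: eae
  Read 'd': push. Stack: eaed
  Read 'd': matches stack top 'd' => pop. Stack: eae
  Read 'a': push. Stack: eaea
  Read 'a': matches stack top 'a' => pop. Stack: eae
  Read 'a': push. Stack: eaea
  Read 'e': push. Stack: eaeae
  Read 'a': push. Stack: eaeaea
Final stack: "eaeaea" (length 6)

6


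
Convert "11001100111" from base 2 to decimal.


Input: "11001100111" in base 2
Positional expansion:
  Digit '1' (value 1) x 2^10 = 1024
  Digit '1' (value 1) x 2^9 = 512
  Digit '0' (value 0) x 2^8 = 0
  Digit '0' (value 0) x 2^7 = 0
  Digit '1' (value 1) x 2^6 = 64
  Digit '1' (value 1) x 2^5 = 32
  Digit '0' (value 0) x 2^4 = 0
  Digit '0' (value 0) x 2^3 = 0
  Digit '1' (value 1) x 2^2 = 4
  Digit '1' (value 1) x 2^1 = 2
  Digit '1' (value 1) x 2^0 = 1
Sum = 1639

1639


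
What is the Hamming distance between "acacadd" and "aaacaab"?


Comparing "acacadd" and "aaacaab" position by position:
  Position 0: 'a' vs 'a' => same
  Position 1: 'c' vs 'a' => differ
  Position 2: 'a' vs 'a' => same
  Position 3: 'c' vs 'c' => same
  Position 4: 'a' vs 'a' => same
  Position 5: 'd' vs 'a' => differ
  Position 6: 'd' vs 'b' => differ
Total differences (Hamming distance): 3

3


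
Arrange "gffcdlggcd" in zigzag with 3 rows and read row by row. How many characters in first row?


Zigzag "gffcdlggcd" into 3 rows:
Placing characters:
  'g' => row 0
  'f' => row 1
  'f' => row 2
  'c' => row 1
  'd' => row 0
  'l' => row 1
  'g' => row 2
  'g' => row 1
  'c' => row 0
  'd' => row 1
Rows:
  Row 0: "gdc"
  Row 1: "fclgd"
  Row 2: "fg"
First row length: 3

3


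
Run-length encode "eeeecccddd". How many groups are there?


Input: eeeecccddd
Scanning for consecutive runs:
  Group 1: 'e' x 4 (positions 0-3)
  Group 2: 'c' x 3 (positions 4-6)
  Group 3: 'd' x 3 (positions 7-9)
Total groups: 3

3


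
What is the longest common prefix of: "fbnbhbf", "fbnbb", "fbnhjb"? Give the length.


Words: fbnbhbf, fbnbb, fbnhjb
  Position 0: all 'f' => match
  Position 1: all 'b' => match
  Position 2: all 'n' => match
  Position 3: ('b', 'b', 'h') => mismatch, stop
LCP = "fbn" (length 3)

3


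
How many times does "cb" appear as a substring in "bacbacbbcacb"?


Searching for "cb" in "bacbacbbcacb"
Scanning each position:
  Position 0: "ba" => no
  Position 1: "ac" => no
  Position 2: "cb" => MATCH
  Position 3: "ba" => no
  Position 4: "ac" => no
  Position 5: "cb" => MATCH
  Position 6: "bb" => no
  Position 7: "bc" => no
  Position 8: "ca" => no
  Position 9: "ac" => no
  Position 10: "cb" => MATCH
Total occurrences: 3

3


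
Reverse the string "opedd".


Input: opedd
Reading characters right to left:
  Position 4: 'd'
  Position 3: 'd'
  Position 2: 'e'
  Position 1: 'p'
  Position 0: 'o'
Reversed: ddepo

ddepo


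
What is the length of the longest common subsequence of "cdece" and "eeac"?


LCS of "cdece" and "eeac"
DP table:
           e    e    a    c
      0    0    0    0    0
  c   0    0    0    0    1
  d   0    0    0    0    1
  e   0    1    1    1    1
  c   0    1    1    1    2
  e   0    1    2    2    2
LCS length = dp[5][4] = 2

2


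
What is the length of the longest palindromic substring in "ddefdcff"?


Input: "ddefdcff"
Checking substrings for palindromes:
  [0:2] "dd" (len 2) => palindrome
  [6:8] "ff" (len 2) => palindrome
Longest palindromic substring: "dd" with length 2

2


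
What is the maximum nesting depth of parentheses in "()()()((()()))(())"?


Input: "()()()((()()))(())"
Tracking depth:
  Position 0 '(': depth becomes 1
  Position 1 ')': depth becomes 0
  Position 2 '(': depth becomes 1
  Position 3 ')': depth becomes 0
  Position 4 '(': depth becomes 1
  Position 5 ')': depth becomes 0
  Position 6 '(': depth becomes 1
  Position 7 '(': depth becomes 2
  Position 8 '(': depth becomes 3
  Position 9 ')': depth becomes 2
  Position 10 '(': depth becomes 3
  Position 11 ')': depth becomes 2
  Position 12 ')': depth becomes 1
  Position 13 ')': depth becomes 0
  Position 14 '(': depth becomes 1
  Position 15 '(': depth becomes 2
  Position 16 ')': depth becomes 1
  Position 17 ')': depth becomes 0
Maximum depth reached: 3

3


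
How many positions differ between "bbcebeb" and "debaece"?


Comparing "bbcebeb" and "debaece" position by position:
  Position 0: 'b' vs 'd' => DIFFER
  Position 1: 'b' vs 'e' => DIFFER
  Position 2: 'c' vs 'b' => DIFFER
  Position 3: 'e' vs 'a' => DIFFER
  Position 4: 'b' vs 'e' => DIFFER
  Position 5: 'e' vs 'c' => DIFFER
  Position 6: 'b' vs 'e' => DIFFER
Positions that differ: 7

7


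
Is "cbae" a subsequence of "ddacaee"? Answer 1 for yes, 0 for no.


Check if "cbae" is a subsequence of "ddacaee"
Greedy scan:
  Position 0 ('d'): no match needed
  Position 1 ('d'): no match needed
  Position 2 ('a'): no match needed
  Position 3 ('c'): matches sub[0] = 'c'
  Position 4 ('a'): no match needed
  Position 5 ('e'): no match needed
  Position 6 ('e'): no match needed
Only matched 1/4 characters => not a subsequence

0


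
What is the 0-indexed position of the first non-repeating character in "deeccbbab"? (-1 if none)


Input: deeccbbab
Character frequencies:
  'a': 1
  'b': 3
  'c': 2
  'd': 1
  'e': 2
Scanning left to right for freq == 1:
  Position 0 ('d'): unique! => answer = 0

0


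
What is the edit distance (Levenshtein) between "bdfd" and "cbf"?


Computing edit distance: "bdfd" -> "cbf"
DP table:
           c    b    f
      0    1    2    3
  b   1    1    1    2
  d   2    2    2    2
  f   3    3    3    2
  d   4    4    4    3
Edit distance = dp[4][3] = 3

3


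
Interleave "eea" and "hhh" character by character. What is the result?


Interleaving "eea" and "hhh":
  Position 0: 'e' from first, 'h' from second => "eh"
  Position 1: 'e' from first, 'h' from second => "eh"
  Position 2: 'a' from first, 'h' from second => "ah"
Result: ehehah

ehehah


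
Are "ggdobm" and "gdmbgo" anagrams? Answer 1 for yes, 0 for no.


Strings: "ggdobm", "gdmbgo"
Sorted first:  bdggmo
Sorted second: bdggmo
Sorted forms match => anagrams

1


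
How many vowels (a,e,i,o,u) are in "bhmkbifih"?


Input: bhmkbifih
Checking each character:
  'b' at position 0: consonant
  'h' at position 1: consonant
  'm' at position 2: consonant
  'k' at position 3: consonant
  'b' at position 4: consonant
  'i' at position 5: vowel (running total: 1)
  'f' at position 6: consonant
  'i' at position 7: vowel (running total: 2)
  'h' at position 8: consonant
Total vowels: 2

2


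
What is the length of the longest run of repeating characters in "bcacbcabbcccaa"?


Input: "bcacbcabbcccaa"
Scanning for longest run:
  Position 1 ('c'): new char, reset run to 1
  Position 2 ('a'): new char, reset run to 1
  Position 3 ('c'): new char, reset run to 1
  Position 4 ('b'): new char, reset run to 1
  Position 5 ('c'): new char, reset run to 1
  Position 6 ('a'): new char, reset run to 1
  Position 7 ('b'): new char, reset run to 1
  Position 8 ('b'): continues run of 'b', length=2
  Position 9 ('c'): new char, reset run to 1
  Position 10 ('c'): continues run of 'c', length=2
  Position 11 ('c'): continues run of 'c', length=3
  Position 12 ('a'): new char, reset run to 1
  Position 13 ('a'): continues run of 'a', length=2
Longest run: 'c' with length 3

3


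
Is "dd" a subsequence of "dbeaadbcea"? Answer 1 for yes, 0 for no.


Check if "dd" is a subsequence of "dbeaadbcea"
Greedy scan:
  Position 0 ('d'): matches sub[0] = 'd'
  Position 1 ('b'): no match needed
  Position 2 ('e'): no match needed
  Position 3 ('a'): no match needed
  Position 4 ('a'): no match needed
  Position 5 ('d'): matches sub[1] = 'd'
  Position 6 ('b'): no match needed
  Position 7 ('c'): no match needed
  Position 8 ('e'): no match needed
  Position 9 ('a'): no match needed
All 2 characters matched => is a subsequence

1


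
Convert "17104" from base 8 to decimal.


Input: "17104" in base 8
Positional expansion:
  Digit '1' (value 1) x 8^4 = 4096
  Digit '7' (value 7) x 8^3 = 3584
  Digit '1' (value 1) x 8^2 = 64
  Digit '0' (value 0) x 8^1 = 0
  Digit '4' (value 4) x 8^0 = 4
Sum = 7748

7748


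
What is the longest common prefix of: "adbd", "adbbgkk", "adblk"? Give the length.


Words: adbd, adbbgkk, adblk
  Position 0: all 'a' => match
  Position 1: all 'd' => match
  Position 2: all 'b' => match
  Position 3: ('d', 'b', 'l') => mismatch, stop
LCP = "adb" (length 3)

3


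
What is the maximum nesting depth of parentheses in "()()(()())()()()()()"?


Input: "()()(()())()()()()()"
Tracking depth:
  Position 0 '(': depth becomes 1
  Position 1 ')': depth becomes 0
  Position 2 '(': depth becomes 1
  Position 3 ')': depth becomes 0
  Position 4 '(': depth becomes 1
  Position 5 '(': depth becomes 2
  Position 6 ')': depth becomes 1
  Position 7 '(': depth becomes 2
  Position 8 ')': depth becomes 1
  Position 9 ')': depth becomes 0
  Position 10 '(': depth becomes 1
  Position 11 ')': depth becomes 0
  Position 12 '(': depth becomes 1
  Position 13 ')': depth becomes 0
  Position 14 '(': depth becomes 1
  Position 15 ')': depth becomes 0
  Position 16 '(': depth becomes 1
  Position 17 ')': depth becomes 0
  Position 18 '(': depth becomes 1
  Position 19 ')': depth becomes 0
Maximum depth reached: 2

2


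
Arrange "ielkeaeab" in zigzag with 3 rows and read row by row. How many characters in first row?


Zigzag "ielkeaeab" into 3 rows:
Placing characters:
  'i' => row 0
  'e' => row 1
  'l' => row 2
  'k' => row 1
  'e' => row 0
  'a' => row 1
  'e' => row 2
  'a' => row 1
  'b' => row 0
Rows:
  Row 0: "ieb"
  Row 1: "ekaa"
  Row 2: "le"
First row length: 3

3


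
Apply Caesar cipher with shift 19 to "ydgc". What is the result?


Caesar cipher: shift "ydgc" by 19
  'y' (pos 24) + 19 = pos 17 = 'r'
  'd' (pos 3) + 19 = pos 22 = 'w'
  'g' (pos 6) + 19 = pos 25 = 'z'
  'c' (pos 2) + 19 = pos 21 = 'v'
Result: rwzv

rwzv


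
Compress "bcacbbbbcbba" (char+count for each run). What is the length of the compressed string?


Input: bcacbbbbcbba
Runs:
  'b' x 1 => "b1"
  'c' x 1 => "c1"
  'a' x 1 => "a1"
  'c' x 1 => "c1"
  'b' x 4 => "b4"
  'c' x 1 => "c1"
  'b' x 2 => "b2"
  'a' x 1 => "a1"
Compressed: "b1c1a1c1b4c1b2a1"
Compressed length: 16

16


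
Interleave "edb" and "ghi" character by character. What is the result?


Interleaving "edb" and "ghi":
  Position 0: 'e' from first, 'g' from second => "eg"
  Position 1: 'd' from first, 'h' from second => "dh"
  Position 2: 'b' from first, 'i' from second => "bi"
Result: egdhbi

egdhbi


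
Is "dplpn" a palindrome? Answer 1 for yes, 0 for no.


Input: dplpn
Reversed: nplpd
  Compare pos 0 ('d') with pos 4 ('n'): MISMATCH
  Compare pos 1 ('p') with pos 3 ('p'): match
Result: not a palindrome

0


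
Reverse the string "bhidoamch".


Input: bhidoamch
Reading characters right to left:
  Position 8: 'h'
  Position 7: 'c'
  Position 6: 'm'
  Position 5: 'a'
  Position 4: 'o'
  Position 3: 'd'
  Position 2: 'i'
  Position 1: 'h'
  Position 0: 'b'
Reversed: hcmaodihb

hcmaodihb


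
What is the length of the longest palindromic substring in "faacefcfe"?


Input: "faacefcfe"
Checking substrings for palindromes:
  [4:9] "efcfe" (len 5) => palindrome
  [5:8] "fcf" (len 3) => palindrome
  [1:3] "aa" (len 2) => palindrome
Longest palindromic substring: "efcfe" with length 5

5


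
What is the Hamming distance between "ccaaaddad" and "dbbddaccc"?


Comparing "ccaaaddad" and "dbbddaccc" position by position:
  Position 0: 'c' vs 'd' => differ
  Position 1: 'c' vs 'b' => differ
  Position 2: 'a' vs 'b' => differ
  Position 3: 'a' vs 'd' => differ
  Position 4: 'a' vs 'd' => differ
  Position 5: 'd' vs 'a' => differ
  Position 6: 'd' vs 'c' => differ
  Position 7: 'a' vs 'c' => differ
  Position 8: 'd' vs 'c' => differ
Total differences (Hamming distance): 9

9


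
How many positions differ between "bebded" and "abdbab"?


Comparing "bebded" and "abdbab" position by position:
  Position 0: 'b' vs 'a' => DIFFER
  Position 1: 'e' vs 'b' => DIFFER
  Position 2: 'b' vs 'd' => DIFFER
  Position 3: 'd' vs 'b' => DIFFER
  Position 4: 'e' vs 'a' => DIFFER
  Position 5: 'd' vs 'b' => DIFFER
Positions that differ: 6

6


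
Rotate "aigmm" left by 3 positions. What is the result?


Input: "aigmm", rotate left by 3
First 3 characters: "aig"
Remaining characters: "mm"
Concatenate remaining + first: "mm" + "aig" = "mmaig"

mmaig


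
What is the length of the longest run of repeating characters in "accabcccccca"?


Input: "accabcccccca"
Scanning for longest run:
  Position 1 ('c'): new char, reset run to 1
  Position 2 ('c'): continues run of 'c', length=2
  Position 3 ('a'): new char, reset run to 1
  Position 4 ('b'): new char, reset run to 1
  Position 5 ('c'): new char, reset run to 1
  Position 6 ('c'): continues run of 'c', length=2
  Position 7 ('c'): continues run of 'c', length=3
  Position 8 ('c'): continues run of 'c', length=4
  Position 9 ('c'): continues run of 'c', length=5
  Position 10 ('c'): continues run of 'c', length=6
  Position 11 ('a'): new char, reset run to 1
Longest run: 'c' with length 6

6
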